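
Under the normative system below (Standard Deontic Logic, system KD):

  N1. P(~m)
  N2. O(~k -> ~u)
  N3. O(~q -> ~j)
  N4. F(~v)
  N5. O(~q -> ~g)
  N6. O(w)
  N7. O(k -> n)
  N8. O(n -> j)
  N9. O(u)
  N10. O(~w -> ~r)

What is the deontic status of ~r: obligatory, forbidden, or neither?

Neither

Premise 10 is O(~w -> ~r), but O(~w) is not derivable from the premises, so it does not yield O(~r).
No premise or chain of K-axiom applications forces O(~r), and none forces O(r). So ~r is neither obligatory nor forbidden under these norms.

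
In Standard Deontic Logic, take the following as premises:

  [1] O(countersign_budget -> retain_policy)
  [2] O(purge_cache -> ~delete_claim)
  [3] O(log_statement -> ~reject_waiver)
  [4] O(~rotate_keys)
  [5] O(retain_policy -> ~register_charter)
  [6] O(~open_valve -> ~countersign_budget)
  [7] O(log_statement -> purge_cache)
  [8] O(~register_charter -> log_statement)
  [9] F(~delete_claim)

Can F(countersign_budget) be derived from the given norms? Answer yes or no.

Yes

Premise 9 is F(~delete_claim), i.e. O(delete_claim).
The contrapositive of premise 2 (O(purge_cache -> ~delete_claim)) is O(delete_claim -> ~purge_cache), and O(delete_claim) is already established, so O(~purge_cache).
The contrapositive of premise 7 (O(log_statement -> purge_cache)) is O(~purge_cache -> ~log_statement), and O(~purge_cache) is already established, so O(~log_statement).
Premise 8 is O(~register_charter -> log_statement); contrapositively O(~log_statement -> register_charter). Since O(~log_statement) holds, K gives O(register_charter).
Premise 5 is O(retain_policy -> ~register_charter); contrapositively O(register_charter -> ~retain_policy). Since O(register_charter) holds, K gives O(~retain_policy).
The contrapositive of premise 1 (O(countersign_budget -> retain_policy)) is O(~retain_policy -> ~countersign_budget), and O(~retain_policy) is already established, so O(~countersign_budget).
Premises 3, 4, 6 do not contribute to this derivation.
So O(~countersign_budget) holds, i.e. F(countersign_budget). The claim follows.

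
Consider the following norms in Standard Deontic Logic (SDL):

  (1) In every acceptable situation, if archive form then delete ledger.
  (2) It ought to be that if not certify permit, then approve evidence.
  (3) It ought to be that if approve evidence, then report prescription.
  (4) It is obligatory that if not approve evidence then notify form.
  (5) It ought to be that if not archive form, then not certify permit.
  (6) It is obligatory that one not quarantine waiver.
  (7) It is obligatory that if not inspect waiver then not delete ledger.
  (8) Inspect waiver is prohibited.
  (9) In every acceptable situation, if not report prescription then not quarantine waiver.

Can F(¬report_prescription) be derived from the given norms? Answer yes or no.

F(inspect_waiver) at premise 8 means O(¬inspect_waiver).
From O(¬inspect_waiver) and premise 7, O(¬inspect_waiver → ¬delete_ledger), we obtain O(¬delete_ledger).
The contrapositive of premise 1 (O(archive_form → delete_ledger)) is O(¬delete_ledger → ¬archive_form), and O(¬delete_ledger) is already established, so O(¬archive_form).
With premise 5, O(¬archive_form → ¬certify_permit), the K-axiom yields O(¬certify_permit).
With premise 2, O(¬certify_permit → approve_evidence), the K-axiom yields O(approve_evidence).
Premise 3 is O(approve_evidence → report_prescription); since O(approve_evidence), deontic closure gives O(report_prescription).
Premises 4, 6, 9 do not contribute to this derivation.
So O(report_prescription) holds, i.e. F(¬report_prescription). The claim follows.

Yes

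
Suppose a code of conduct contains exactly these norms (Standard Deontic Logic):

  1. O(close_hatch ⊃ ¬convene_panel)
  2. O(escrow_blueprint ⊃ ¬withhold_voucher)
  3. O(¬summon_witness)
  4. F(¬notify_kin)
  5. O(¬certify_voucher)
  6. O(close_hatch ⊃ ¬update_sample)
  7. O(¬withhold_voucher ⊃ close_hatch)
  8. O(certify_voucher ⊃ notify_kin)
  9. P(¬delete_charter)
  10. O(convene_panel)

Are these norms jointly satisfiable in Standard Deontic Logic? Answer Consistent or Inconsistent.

Consistent

Premise 8 is O(certify_voucher ⊃ notify_kin); even if O(notify_kin) held, inferring O(certify_voucher) would be affirming the consequent — invalid.
So O(certify_voucher) is not derivable, and the apparent clash with O(¬certify_voucher) does not arise.
A world satisfying every obligation exists (e.g. certify_voucher=false, close_hatch=false, convene_panel=true, delete_charter=false, escrow_blueprint=false, notify_kin=true, summon_witness=false, update_sample=false, withhold_voucher=true); no atom is both obligatory and forbidden, so the set is consistent.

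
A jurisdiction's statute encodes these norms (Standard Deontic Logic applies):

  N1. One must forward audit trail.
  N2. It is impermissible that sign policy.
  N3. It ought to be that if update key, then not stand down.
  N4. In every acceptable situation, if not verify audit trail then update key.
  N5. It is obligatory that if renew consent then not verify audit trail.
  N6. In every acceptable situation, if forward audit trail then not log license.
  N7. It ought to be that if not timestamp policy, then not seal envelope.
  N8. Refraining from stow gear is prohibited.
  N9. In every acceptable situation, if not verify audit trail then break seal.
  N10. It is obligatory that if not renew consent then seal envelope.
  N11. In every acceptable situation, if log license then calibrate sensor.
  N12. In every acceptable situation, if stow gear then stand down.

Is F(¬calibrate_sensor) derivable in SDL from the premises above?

Premise 11 is O(log_license → calibrate_sensor), but O(log_license) is not derivable from the premises, so it does not yield O(calibrate_sensor).
No other premise forces O(calibrate_sensor). An ideal world satisfying every premise can still have ¬calibrate_sensor true, so F(¬calibrate_sensor) is not derivable.

No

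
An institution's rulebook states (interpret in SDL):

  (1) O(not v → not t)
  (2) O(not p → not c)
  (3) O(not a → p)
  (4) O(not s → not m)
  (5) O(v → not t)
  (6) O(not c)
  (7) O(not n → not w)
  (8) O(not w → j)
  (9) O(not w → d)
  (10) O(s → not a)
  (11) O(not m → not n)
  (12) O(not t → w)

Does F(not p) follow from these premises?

Yes

By case analysis on v: premise 5 gives O(v → not t) and premise 1 gives O(not v → not t), so O(not t) either way.
Applying K to premise 12 (O(not t → w)) and O(not t) yields O(w).
Premise 7, O(not n → not w), contraposes to O(w → n); with O(w) we get O(n).
Premise 11 is O(not m → not n); contrapositively O(n → m). Since O(n) holds, K gives O(m).
Premise 4, O(not s → not m), contraposes to O(m → s); with O(m) we get O(s).
Premise 10 is O(s → not a); since O(s), deontic closure gives O(not a).
Premise 3 is O(not a → p); since O(not a), deontic closure gives O(p).
Premises 2, 6, 8, 9 do not contribute to this derivation.
So O(p) holds, i.e. F(not p). The claim follows.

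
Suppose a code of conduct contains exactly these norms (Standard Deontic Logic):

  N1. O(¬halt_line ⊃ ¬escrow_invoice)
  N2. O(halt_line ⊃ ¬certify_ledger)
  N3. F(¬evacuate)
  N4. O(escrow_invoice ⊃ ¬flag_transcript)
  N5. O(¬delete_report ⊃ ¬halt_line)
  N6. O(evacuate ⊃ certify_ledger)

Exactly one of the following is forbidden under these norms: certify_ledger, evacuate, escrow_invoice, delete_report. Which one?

Premise 3, F(¬evacuate), is equivalent to O(evacuate).
From O(evacuate) and premise 6, O(evacuate ⊃ certify_ledger), we obtain O(certify_ledger).
Premise 2, O(halt_line ⊃ ¬certify_ledger), contraposes to O(certify_ledger ⊃ ¬halt_line); with O(certify_ledger) we get O(¬halt_line).
With premise 1, O(¬halt_line ⊃ ¬escrow_invoice), the K-axiom yields O(¬escrow_invoice).
So O(¬escrow_invoice) holds, i.e. escrow_invoice is forbidden. None of the other listed options is forbidden under the premises.

escrow_invoice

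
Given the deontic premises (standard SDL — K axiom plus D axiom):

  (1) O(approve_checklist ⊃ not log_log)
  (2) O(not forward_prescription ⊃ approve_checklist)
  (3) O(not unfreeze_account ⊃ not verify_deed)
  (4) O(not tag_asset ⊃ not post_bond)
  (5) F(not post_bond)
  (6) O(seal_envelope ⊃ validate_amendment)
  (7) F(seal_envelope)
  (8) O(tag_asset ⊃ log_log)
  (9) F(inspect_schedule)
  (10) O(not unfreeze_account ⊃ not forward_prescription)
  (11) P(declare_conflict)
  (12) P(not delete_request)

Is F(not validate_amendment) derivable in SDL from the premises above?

Premise 6 is O(seal_envelope ⊃ validate_amendment), but O(seal_envelope) is not derivable from the premises, so it does not yield O(validate_amendment).
No other premise forces O(validate_amendment). An ideal world satisfying every premise can still have not validate_amendment true, so F(not validate_amendment) is not derivable.

No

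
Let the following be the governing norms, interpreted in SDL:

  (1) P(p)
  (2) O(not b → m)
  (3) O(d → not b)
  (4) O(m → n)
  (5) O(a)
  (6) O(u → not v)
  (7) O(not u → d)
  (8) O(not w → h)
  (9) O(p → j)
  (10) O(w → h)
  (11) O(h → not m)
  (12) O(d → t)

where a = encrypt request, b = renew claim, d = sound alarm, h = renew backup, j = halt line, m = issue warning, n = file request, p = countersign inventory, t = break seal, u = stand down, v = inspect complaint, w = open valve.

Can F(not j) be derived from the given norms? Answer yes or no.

No

Premise 9 is O(p → j), but O(p) is not derivable from the premises (the permission P(p) asserts only not O(not p), not O(p)), so it does not yield O(j).
No other premise forces O(j). An ideal world satisfying every premise can still have not j true, so F(not j) is not derivable.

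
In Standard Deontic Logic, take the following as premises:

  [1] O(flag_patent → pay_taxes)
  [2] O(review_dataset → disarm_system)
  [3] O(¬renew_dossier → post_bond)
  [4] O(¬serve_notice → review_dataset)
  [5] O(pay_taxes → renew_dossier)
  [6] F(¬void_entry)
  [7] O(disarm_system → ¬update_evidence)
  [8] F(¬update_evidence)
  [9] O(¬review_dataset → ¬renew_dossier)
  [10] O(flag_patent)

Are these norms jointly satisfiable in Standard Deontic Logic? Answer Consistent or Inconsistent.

Inconsistent

Premise 10 gives O(flag_patent).
From O(flag_patent) and premise 1, O(flag_patent → pay_taxes), we obtain O(pay_taxes).
Premise 5 is O(pay_taxes → renew_dossier); since O(pay_taxes), deontic closure gives O(renew_dossier).
The contrapositive of premise 9 (O(¬review_dataset → ¬renew_dossier)) is O(renew_dossier → review_dataset), and O(renew_dossier) is already established, so O(review_dataset).
From O(review_dataset) and premise 2, O(review_dataset → disarm_system), we obtain O(disarm_system).
From O(disarm_system) and premise 7, O(disarm_system → ¬update_evidence), we obtain O(¬update_evidence).
However, F(¬update_evidence) at premise 8 amounts to O(update_evidence).
We now have both O(¬update_evidence) and O(update_evidence) — update_evidence is simultaneously obligatory and forbidden, violating the D-axiom.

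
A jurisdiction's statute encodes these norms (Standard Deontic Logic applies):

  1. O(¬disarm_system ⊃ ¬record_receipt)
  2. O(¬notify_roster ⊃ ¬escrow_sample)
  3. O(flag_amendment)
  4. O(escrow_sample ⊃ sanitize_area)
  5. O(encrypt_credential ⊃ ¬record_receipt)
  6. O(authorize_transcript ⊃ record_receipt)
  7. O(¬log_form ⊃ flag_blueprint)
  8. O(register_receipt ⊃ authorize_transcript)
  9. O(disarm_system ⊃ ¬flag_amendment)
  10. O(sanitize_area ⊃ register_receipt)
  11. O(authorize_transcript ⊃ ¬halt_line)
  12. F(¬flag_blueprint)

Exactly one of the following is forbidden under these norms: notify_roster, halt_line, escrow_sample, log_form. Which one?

Premise 3 gives O(flag_amendment).
The contrapositive of premise 9 (O(disarm_system ⊃ ¬flag_amendment)) is O(flag_amendment ⊃ ¬disarm_system), and O(flag_amendment) is already established, so O(¬disarm_system).
Premise 1 is O(¬disarm_system ⊃ ¬record_receipt); since O(¬disarm_system), deontic closure gives O(¬record_receipt).
The contrapositive of premise 6 (O(authorize_transcript ⊃ record_receipt)) is O(¬record_receipt ⊃ ¬authorize_transcript), and O(¬record_receipt) is already established, so O(¬authorize_transcript).
Premise 8 is O(register_receipt ⊃ authorize_transcript); contrapositively O(¬authorize_transcript ⊃ ¬register_receipt). Since O(¬authorize_transcript) holds, K gives O(¬register_receipt).
Premise 10 is O(sanitize_area ⊃ register_receipt); contrapositively O(¬register_receipt ⊃ ¬sanitize_area). Since O(¬register_receipt) holds, K gives O(¬sanitize_area).
Premise 4, O(escrow_sample ⊃ sanitize_area), contraposes to O(¬sanitize_area ⊃ ¬escrow_sample); with O(¬sanitize_area) we get O(¬escrow_sample).
So O(¬escrow_sample) holds, i.e. escrow_sample is forbidden. None of the other listed options is forbidden under the premises.

escrow_sample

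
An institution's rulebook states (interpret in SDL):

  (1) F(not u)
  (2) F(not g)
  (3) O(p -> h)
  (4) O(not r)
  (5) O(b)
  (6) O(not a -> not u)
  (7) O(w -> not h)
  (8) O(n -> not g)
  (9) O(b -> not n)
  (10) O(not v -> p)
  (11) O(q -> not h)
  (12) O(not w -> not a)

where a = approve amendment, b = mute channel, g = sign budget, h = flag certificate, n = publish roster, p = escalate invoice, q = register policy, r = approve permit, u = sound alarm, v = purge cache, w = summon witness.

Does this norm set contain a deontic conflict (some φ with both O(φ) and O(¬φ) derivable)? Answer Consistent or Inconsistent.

Premise 8 is O(n -> not g), but O(n) is not derivable from the premises, so it does not yield O(not g).
So O(not g) is not derivable, and the apparent clash with O(g) does not arise.
A world satisfying every obligation exists (e.g. a=true, b=true, g=true, h=false, n=false, p=false, q=false, r=false, u=true, v=true, w=true); no atom is both obligatory and forbidden, so the set is consistent.

Consistent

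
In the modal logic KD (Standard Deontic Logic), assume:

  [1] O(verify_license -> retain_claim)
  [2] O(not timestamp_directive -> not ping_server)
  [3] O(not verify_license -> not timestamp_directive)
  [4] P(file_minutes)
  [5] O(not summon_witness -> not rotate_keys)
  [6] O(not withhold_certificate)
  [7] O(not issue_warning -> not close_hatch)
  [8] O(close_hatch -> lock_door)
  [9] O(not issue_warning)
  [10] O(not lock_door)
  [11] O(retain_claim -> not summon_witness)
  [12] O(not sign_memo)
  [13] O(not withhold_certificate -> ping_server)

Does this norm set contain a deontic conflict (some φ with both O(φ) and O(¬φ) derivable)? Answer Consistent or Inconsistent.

Premise 8 is O(close_hatch -> lock_door), but O(close_hatch) is not derivable from the premises, so it does not yield O(lock_door).
So O(lock_door) is not derivable, and the apparent clash with O(not lock_door) does not arise.
A world satisfying every obligation exists (e.g. close_hatch=false, file_minutes=false, issue_warning=false, lock_door=false, ping_server=true, retain_claim=true, rotate_keys=false, sign_memo=false, summon_witness=false, timestamp_directive=true, verify_license=true, withhold_certificate=false); no atom is both obligatory and forbidden, so the set is consistent.

Consistent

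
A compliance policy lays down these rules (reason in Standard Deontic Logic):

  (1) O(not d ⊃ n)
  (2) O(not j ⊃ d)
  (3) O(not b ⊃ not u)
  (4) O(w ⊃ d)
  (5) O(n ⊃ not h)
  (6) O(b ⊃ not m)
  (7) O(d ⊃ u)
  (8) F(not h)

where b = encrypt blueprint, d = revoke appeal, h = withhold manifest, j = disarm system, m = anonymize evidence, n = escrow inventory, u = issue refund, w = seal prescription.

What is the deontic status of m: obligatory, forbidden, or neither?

Premise 8, F(not h), is equivalent to O(h).
The contrapositive of premise 5 (O(n ⊃ not h)) is O(h ⊃ not n), and O(h) is already established, so O(not n).
Premise 1, O(not d ⊃ n), contraposes to O(not n ⊃ d); with O(not n) we get O(d).
Premise 7 is O(d ⊃ u); since O(d), deontic closure gives O(u).
The contrapositive of premise 3 (O(not b ⊃ not u)) is O(u ⊃ b), and O(u) is already established, so O(b).
With premise 6, O(b ⊃ not m), the K-axiom yields O(not m).
Premises 2, 4 do not contribute to this derivation.
Thus O(not m), which is F(m): m is forbidden.

Forbidden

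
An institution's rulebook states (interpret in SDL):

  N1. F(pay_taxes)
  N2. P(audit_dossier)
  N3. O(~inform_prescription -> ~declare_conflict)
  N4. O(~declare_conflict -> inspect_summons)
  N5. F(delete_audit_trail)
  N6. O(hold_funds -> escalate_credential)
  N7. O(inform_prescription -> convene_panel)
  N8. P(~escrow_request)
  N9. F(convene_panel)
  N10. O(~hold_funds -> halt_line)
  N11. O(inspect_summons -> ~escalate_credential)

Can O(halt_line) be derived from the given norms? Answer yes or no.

Premise 9 is F(convene_panel), i.e. O(~convene_panel).
Premise 7, O(inform_prescription -> convene_panel), contraposes to O(~convene_panel -> ~inform_prescription); with O(~convene_panel) we get O(~inform_prescription).
With premise 3, O(~inform_prescription -> ~declare_conflict), the K-axiom yields O(~declare_conflict).
Premise 4 is O(~declare_conflict -> inspect_summons); since O(~declare_conflict), deontic closure gives O(inspect_summons).
Premise 11 is O(inspect_summons -> ~escalate_credential); since O(inspect_summons), deontic closure gives O(~escalate_credential).
Premise 6 is O(hold_funds -> escalate_credential); contrapositively O(~escalate_credential -> ~hold_funds). Since O(~escalate_credential) holds, K gives O(~hold_funds).
Applying K to premise 10 (O(~hold_funds -> halt_line)) and O(~hold_funds) yields O(halt_line).
Premises 1, 2, 5, 8 do not contribute to this derivation.
So O(halt_line) follows.

Yes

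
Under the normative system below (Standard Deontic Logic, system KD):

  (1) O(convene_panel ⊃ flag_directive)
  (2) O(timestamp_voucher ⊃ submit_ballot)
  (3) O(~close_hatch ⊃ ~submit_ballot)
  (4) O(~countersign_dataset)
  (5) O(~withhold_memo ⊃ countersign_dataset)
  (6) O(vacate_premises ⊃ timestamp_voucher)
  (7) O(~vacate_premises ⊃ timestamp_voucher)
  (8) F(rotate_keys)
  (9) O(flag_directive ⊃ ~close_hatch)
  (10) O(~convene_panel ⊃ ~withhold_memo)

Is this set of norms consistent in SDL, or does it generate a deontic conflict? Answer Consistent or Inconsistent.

Inconsistent

By case analysis on vacate_premises: premise 6 gives O(vacate_premises ⊃ timestamp_voucher) and premise 7 gives O(~vacate_premises ⊃ timestamp_voucher), so O(timestamp_voucher) either way.
With premise 2, O(timestamp_voucher ⊃ submit_ballot), the K-axiom yields O(submit_ballot).
Premise 3 is O(~close_hatch ⊃ ~submit_ballot); contrapositively O(submit_ballot ⊃ close_hatch). Since O(submit_ballot) holds, K gives O(close_hatch).
Premise 9 is O(flag_directive ⊃ ~close_hatch); contrapositively O(close_hatch ⊃ ~flag_directive). Since O(close_hatch) holds, K gives O(~flag_directive).
The contrapositive of premise 1 (O(convene_panel ⊃ flag_directive)) is O(~flag_directive ⊃ ~convene_panel), and O(~flag_directive) is already established, so O(~convene_panel).
From O(~convene_panel) and premise 10, O(~convene_panel ⊃ ~withhold_memo), we obtain O(~withhold_memo).
Premise 5 is O(~withhold_memo ⊃ countersign_dataset); since O(~withhold_memo), deontic closure gives O(countersign_dataset).
However, premise 4 gives O(~countersign_dataset).
We now have both O(countersign_dataset) and O(~countersign_dataset) — countersign_dataset is simultaneously obligatory and forbidden, violating the D-axiom.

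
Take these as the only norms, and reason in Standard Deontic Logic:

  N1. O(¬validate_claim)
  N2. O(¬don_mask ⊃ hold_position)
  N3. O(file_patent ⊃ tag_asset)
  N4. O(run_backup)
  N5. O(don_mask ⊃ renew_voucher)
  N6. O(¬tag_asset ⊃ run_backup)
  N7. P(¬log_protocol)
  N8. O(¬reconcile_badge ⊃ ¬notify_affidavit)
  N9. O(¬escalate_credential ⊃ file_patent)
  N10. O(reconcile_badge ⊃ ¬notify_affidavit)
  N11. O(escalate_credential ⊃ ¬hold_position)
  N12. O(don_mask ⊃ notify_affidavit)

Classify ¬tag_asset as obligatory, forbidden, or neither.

Forbidden

Premises 10 and 8 cover both cases: O(reconcile_badge ⊃ ¬notify_affidavit) and O(¬reconcile_badge ⊃ ¬notify_affidavit). Since reconcile_badge ∨ ¬reconcile_badge is a tautology, O(¬notify_affidavit) follows.
Premise 12, O(don_mask ⊃ notify_affidavit), contraposes to O(¬notify_affidavit ⊃ ¬don_mask); with O(¬notify_affidavit) we get O(¬don_mask).
Applying K to premise 2 (O(¬don_mask ⊃ hold_position)) and O(¬don_mask) yields O(hold_position).
Premise 11, O(escalate_credential ⊃ ¬hold_position), contraposes to O(hold_position ⊃ ¬escalate_credential); with O(hold_position) we get O(¬escalate_credential).
Applying K to premise 9 (O(¬escalate_credential ⊃ file_patent)) and O(¬escalate_credential) yields O(file_patent).
Applying K to premise 3 (O(file_patent ⊃ tag_asset)) and O(file_patent) yields O(tag_asset).
Premises 1, 4, 5, 6, 7 do not contribute to this derivation.
Thus O(tag_asset), which is F(¬tag_asset): ¬tag_asset is forbidden.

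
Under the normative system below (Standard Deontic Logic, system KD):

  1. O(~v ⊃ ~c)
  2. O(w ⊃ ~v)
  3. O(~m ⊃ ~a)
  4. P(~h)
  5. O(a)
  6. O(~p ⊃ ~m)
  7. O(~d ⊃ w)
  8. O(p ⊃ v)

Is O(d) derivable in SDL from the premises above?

Premise 5 gives O(a).
Premise 3, O(~m ⊃ ~a), contraposes to O(a ⊃ m); with O(a) we get O(m).
The contrapositive of premise 6 (O(~p ⊃ ~m)) is O(m ⊃ p), and O(m) is already established, so O(p).
From O(p) and premise 8, O(p ⊃ v), we obtain O(v).
Premise 2 is O(w ⊃ ~v); contrapositively O(v ⊃ ~w). Since O(v) holds, K gives O(~w).
Premise 7 is O(~d ⊃ w); contrapositively O(~w ⊃ d). Since O(~w) holds, K gives O(d).
Premises 1, 4 do not contribute to this derivation.
So O(d) follows.

Yes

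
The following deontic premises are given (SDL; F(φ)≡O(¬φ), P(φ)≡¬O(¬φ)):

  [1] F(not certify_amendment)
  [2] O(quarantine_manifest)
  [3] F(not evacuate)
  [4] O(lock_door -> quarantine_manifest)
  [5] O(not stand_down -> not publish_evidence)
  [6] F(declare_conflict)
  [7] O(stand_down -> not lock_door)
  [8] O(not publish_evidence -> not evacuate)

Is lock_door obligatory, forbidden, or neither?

Forbidden

F(not evacuate) at premise 3 means O(evacuate).
Premise 8 is O(not publish_evidence -> not evacuate); contrapositively O(evacuate -> publish_evidence). Since O(evacuate) holds, K gives O(publish_evidence).
Premise 5 is O(not stand_down -> not publish_evidence); contrapositively O(publish_evidence -> stand_down). Since O(publish_evidence) holds, K gives O(stand_down).
With premise 7, O(stand_down -> not lock_door), the K-axiom yields O(not lock_door).
Premises 1, 2, 4, 6 do not contribute to this derivation.
Thus O(not lock_door), which is F(lock_door): lock_door is forbidden.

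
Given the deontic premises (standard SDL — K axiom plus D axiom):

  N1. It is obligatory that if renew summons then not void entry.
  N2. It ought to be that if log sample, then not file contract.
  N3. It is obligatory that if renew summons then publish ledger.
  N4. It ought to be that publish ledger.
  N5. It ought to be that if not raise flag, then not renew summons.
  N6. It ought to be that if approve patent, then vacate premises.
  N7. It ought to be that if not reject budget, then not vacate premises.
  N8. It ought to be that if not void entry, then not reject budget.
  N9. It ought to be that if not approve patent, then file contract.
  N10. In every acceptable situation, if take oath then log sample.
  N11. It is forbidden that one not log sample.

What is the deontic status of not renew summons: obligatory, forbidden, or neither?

F(¬log_sample) at premise 11 means O(log_sample).
From O(log_sample) and premise 2, O(log_sample → ¬file_contract), we obtain O(¬file_contract).
Premise 9, O(¬approve_patent → file_contract), contraposes to O(¬file_contract → approve_patent); with O(¬file_contract) we get O(approve_patent).
With premise 6, O(approve_patent → vacate_premises), the K-axiom yields O(vacate_premises).
The contrapositive of premise 7 (O(¬reject_budget → ¬vacate_premises)) is O(vacate_premises → reject_budget), and O(vacate_premises) is already established, so O(reject_budget).
Premise 8 is O(¬void_entry → ¬reject_budget); contrapositively O(reject_budget → void_entry). Since O(reject_budget) holds, K gives O(void_entry).
Premise 1, O(renew_summons → ¬void_entry), contraposes to O(void_entry → ¬renew_summons); with O(void_entry) we get O(¬renew_summons).
Premises 3, 4, 5, 10 do not contribute to this derivation.
Hence ¬renew_summons is obligatory.

Obligatory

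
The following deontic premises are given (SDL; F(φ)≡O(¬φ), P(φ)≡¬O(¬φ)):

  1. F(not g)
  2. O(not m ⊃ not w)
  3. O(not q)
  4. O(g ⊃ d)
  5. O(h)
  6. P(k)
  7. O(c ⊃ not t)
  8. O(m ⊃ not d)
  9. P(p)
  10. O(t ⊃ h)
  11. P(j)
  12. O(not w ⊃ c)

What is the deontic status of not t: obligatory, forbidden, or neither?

Premise 1, F(not g), is equivalent to O(g).
Applying K to premise 4 (O(g ⊃ d)) and O(g) yields O(d).
Premise 8, O(m ⊃ not d), contraposes to O(d ⊃ not m); with O(d) we get O(not m).
Applying K to premise 2 (O(not m ⊃ not w)) and O(not m) yields O(not w).
From O(not w) and premise 12, O(not w ⊃ c), we obtain O(c).
Premise 7 is O(c ⊃ not t); since O(c), deontic closure gives O(not t).
Premises 3, 5, 6, 9, 10, 11 do not contribute to this derivation.
Hence not t is obligatory.

Obligatory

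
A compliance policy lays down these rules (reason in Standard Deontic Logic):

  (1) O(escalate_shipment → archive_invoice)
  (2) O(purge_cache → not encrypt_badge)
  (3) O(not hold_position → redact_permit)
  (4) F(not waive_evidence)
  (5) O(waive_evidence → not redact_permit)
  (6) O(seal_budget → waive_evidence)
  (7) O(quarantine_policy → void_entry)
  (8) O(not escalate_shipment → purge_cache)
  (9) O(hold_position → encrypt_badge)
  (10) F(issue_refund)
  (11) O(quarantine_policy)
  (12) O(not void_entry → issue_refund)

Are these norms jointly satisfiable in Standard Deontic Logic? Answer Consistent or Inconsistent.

Consistent

Premise 12 is O(not void_entry → issue_refund), but O(not void_entry) is not derivable from the premises, so it does not yield O(issue_refund).
So O(issue_refund) is not derivable, and the apparent clash with O(not issue_refund) does not arise.
A world satisfying every obligation exists (e.g. archive_invoice=true, encrypt_badge=true, escalate_shipment=true, hold_position=true, issue_refund=false, purge_cache=false, quarantine_policy=true, redact_permit=false, seal_budget=false, void_entry=true, waive_evidence=true); no atom is both obligatory and forbidden, so the set is consistent.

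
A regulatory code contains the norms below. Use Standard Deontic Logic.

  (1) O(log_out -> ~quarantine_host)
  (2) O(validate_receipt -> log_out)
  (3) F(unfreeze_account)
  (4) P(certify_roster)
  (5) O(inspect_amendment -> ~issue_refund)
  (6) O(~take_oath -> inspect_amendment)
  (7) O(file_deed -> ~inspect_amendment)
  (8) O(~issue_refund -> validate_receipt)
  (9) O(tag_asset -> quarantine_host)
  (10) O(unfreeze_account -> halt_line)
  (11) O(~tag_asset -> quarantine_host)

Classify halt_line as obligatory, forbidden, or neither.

Premise 10 is O(unfreeze_account -> halt_line), but O(unfreeze_account) is not derivable from the premises, so it does not yield O(halt_line).
No premise or chain of K-axiom applications forces O(halt_line), and none forces O(~halt_line). So halt_line is neither obligatory nor forbidden under these norms.

Neither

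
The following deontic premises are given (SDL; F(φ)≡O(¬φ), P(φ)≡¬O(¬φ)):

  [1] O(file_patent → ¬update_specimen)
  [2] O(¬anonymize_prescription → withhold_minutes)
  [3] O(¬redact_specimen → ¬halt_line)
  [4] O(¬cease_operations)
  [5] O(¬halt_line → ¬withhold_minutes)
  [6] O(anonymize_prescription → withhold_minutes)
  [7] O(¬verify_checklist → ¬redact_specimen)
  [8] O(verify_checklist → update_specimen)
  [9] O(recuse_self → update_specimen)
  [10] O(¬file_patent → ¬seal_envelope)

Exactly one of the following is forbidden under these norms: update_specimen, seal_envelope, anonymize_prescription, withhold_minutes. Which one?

Premises 6 and 2 are O(anonymize_prescription → withhold_minutes) and O(¬anonymize_prescription → withhold_minutes); every ideal world satisfies anonymize_prescription or ¬anonymize_prescription, so in either case withhold_minutes holds — hence O(withhold_minutes).
Premise 5, O(¬halt_line → ¬withhold_minutes), contraposes to O(withhold_minutes → halt_line); with O(withhold_minutes) we get O(halt_line).
Premise 3, O(¬redact_specimen → ¬halt_line), contraposes to O(halt_line → redact_specimen); with O(halt_line) we get O(redact_specimen).
The contrapositive of premise 7 (O(¬verify_checklist → ¬redact_specimen)) is O(redact_specimen → verify_checklist), and O(redact_specimen) is already established, so O(verify_checklist).
Premise 8 is O(verify_checklist → update_specimen); since O(verify_checklist), deontic closure gives O(update_specimen).
The contrapositive of premise 1 (O(file_patent → ¬update_specimen)) is O(update_specimen → ¬file_patent), and O(update_specimen) is already established, so O(¬file_patent).
Premise 10 is O(¬file_patent → ¬seal_envelope); since O(¬file_patent), deontic closure gives O(¬seal_envelope).
So O(¬seal_envelope) holds, i.e. seal_envelope is forbidden. None of the other listed options is forbidden under the premises.

seal_envelope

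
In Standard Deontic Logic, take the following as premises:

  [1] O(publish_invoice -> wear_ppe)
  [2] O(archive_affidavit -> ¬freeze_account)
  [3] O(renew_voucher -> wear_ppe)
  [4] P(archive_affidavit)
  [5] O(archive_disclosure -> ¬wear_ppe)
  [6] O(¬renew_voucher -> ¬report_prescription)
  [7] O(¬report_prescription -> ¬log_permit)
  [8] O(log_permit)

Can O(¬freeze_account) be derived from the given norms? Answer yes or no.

No

Premise 2 is O(archive_affidavit -> ¬freeze_account), but O(archive_affidavit) is not derivable from the premises (the permission P(archive_affidavit) asserts only ¬O(¬archive_affidavit), not O(archive_affidavit)), so it does not yield O(¬freeze_account).
No other premise forces O(¬freeze_account). An ideal world satisfying every premise can still have ¬freeze_account false, so O(¬freeze_account) is not derivable.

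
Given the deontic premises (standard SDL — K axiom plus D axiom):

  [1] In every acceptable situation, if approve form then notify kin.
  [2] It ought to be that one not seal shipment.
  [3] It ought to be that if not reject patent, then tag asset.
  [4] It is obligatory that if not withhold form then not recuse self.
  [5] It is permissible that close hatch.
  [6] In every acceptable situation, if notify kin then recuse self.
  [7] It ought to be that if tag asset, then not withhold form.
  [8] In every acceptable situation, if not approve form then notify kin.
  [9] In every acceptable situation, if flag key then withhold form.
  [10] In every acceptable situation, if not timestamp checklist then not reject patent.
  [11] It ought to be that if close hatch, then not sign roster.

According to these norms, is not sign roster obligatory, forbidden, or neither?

Premise 11 is O(close_hatch → ¬sign_roster), but O(close_hatch) is not derivable from the premises (the permission P(close_hatch) asserts only ¬O(¬close_hatch), not O(close_hatch)), so it does not yield O(¬sign_roster).
No premise or chain of K-axiom applications forces O(¬sign_roster), and none forces O(sign_roster). So ¬sign_roster is neither obligatory nor forbidden under these norms.

Neither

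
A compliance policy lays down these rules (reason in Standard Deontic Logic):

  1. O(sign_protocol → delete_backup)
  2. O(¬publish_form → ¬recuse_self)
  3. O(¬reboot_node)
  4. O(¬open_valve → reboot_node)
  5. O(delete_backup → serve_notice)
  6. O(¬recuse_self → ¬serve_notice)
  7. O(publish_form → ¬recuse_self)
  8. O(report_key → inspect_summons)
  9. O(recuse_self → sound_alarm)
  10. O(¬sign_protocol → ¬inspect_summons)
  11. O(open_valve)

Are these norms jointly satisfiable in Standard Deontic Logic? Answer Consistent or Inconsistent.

Premise 4 is O(¬open_valve → reboot_node), but O(¬open_valve) is not derivable from the premises, so it does not yield O(reboot_node).
So O(reboot_node) is not derivable, and the apparent clash with O(¬reboot_node) does not arise.
A world satisfying every obligation exists (e.g. delete_backup=false, inspect_summons=false, open_valve=true, publish_form=false, reboot_node=false, recuse_self=false, report_key=false, serve_notice=false, sign_protocol=false, sound_alarm=false); no atom is both obligatory and forbidden, so the set is consistent.

Consistent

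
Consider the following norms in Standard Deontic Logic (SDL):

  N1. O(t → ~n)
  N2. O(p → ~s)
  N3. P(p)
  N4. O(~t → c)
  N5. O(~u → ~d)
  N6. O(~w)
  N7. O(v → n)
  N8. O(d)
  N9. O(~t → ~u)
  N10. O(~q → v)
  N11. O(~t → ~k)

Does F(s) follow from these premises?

No

Premise 2 is O(p → ~s), but O(p) is not derivable from the premises (the permission P(p) asserts only ~O(~p), not O(p)), so it does not yield O(~s).
No other premise forces O(~s). An ideal world satisfying every premise can still have s true, so F(s) is not derivable.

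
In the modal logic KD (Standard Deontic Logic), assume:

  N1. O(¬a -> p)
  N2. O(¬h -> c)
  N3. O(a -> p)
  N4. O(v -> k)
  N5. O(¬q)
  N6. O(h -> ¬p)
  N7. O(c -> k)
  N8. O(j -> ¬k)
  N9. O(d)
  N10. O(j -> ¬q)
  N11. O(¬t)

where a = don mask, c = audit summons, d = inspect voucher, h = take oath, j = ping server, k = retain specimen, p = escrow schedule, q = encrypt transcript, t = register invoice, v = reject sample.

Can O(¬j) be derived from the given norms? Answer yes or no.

Yes

By case analysis on ¬a: premise 1 gives O(¬a -> p) and premise 3 gives O(a -> p), so O(p) either way.
Premise 6, O(h -> ¬p), contraposes to O(p -> ¬h); with O(p) we get O(¬h).
Applying K to premise 2 (O(¬h -> c)) and O(¬h) yields O(c).
With premise 7, O(c -> k), the K-axiom yields O(k).
The contrapositive of premise 8 (O(j -> ¬k)) is O(k -> ¬j), and O(k) is already established, so O(¬j).
Premises 4, 5, 9, 10, 11 do not contribute to this derivation.
So O(¬j) follows.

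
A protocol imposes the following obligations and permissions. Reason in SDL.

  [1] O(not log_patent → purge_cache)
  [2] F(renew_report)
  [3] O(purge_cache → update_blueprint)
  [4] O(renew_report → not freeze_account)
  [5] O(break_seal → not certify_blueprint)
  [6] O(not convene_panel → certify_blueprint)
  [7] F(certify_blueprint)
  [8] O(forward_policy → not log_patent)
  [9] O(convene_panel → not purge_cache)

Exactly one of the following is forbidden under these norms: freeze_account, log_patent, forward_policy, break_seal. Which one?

forward_policy

Premise 7, F(certify_blueprint), is equivalent to O(not certify_blueprint).
Premise 6, O(not convene_panel → certify_blueprint), contraposes to O(not certify_blueprint → convene_panel); with O(not certify_blueprint) we get O(convene_panel).
From O(convene_panel) and premise 9, O(convene_panel → not purge_cache), we obtain O(not purge_cache).
Premise 1 is O(not log_patent → purge_cache); contrapositively O(not purge_cache → log_patent). Since O(not purge_cache) holds, K gives O(log_patent).
Premise 8 is O(forward_policy → not log_patent); contrapositively O(log_patent → not forward_policy). Since O(log_patent) holds, K gives O(not forward_policy).
So O(not forward_policy) holds, i.e. forward_policy is forbidden. None of the other listed options is forbidden under the premises.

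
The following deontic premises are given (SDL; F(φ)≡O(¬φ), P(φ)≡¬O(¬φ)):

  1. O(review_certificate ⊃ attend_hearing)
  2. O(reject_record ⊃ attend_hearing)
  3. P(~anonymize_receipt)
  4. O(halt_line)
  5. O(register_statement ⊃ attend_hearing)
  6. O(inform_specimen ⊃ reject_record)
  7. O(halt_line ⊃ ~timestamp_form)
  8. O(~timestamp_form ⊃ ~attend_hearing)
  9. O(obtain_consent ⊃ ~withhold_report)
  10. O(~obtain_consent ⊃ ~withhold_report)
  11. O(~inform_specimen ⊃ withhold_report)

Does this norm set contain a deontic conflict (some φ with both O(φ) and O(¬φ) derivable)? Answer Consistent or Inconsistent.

Inconsistent

Premises 9 and 10 are O(obtain_consent ⊃ ~withhold_report) and O(~obtain_consent ⊃ ~withhold_report); every ideal world satisfies obtain_consent or ~obtain_consent, so in either case ~withhold_report holds — hence O(~withhold_report).
Premise 11 is O(~inform_specimen ⊃ withhold_report); contrapositively O(~withhold_report ⊃ inform_specimen). Since O(~withhold_report) holds, K gives O(inform_specimen).
From O(inform_specimen) and premise 6, O(inform_specimen ⊃ reject_record), we obtain O(reject_record).
From O(reject_record) and premise 2, O(reject_record ⊃ attend_hearing), we obtain O(attend_hearing).
The contrapositive of premise 8 (O(~timestamp_form ⊃ ~attend_hearing)) is O(attend_hearing ⊃ timestamp_form), and O(attend_hearing) is already established, so O(timestamp_form).
Premise 7, O(halt_line ⊃ ~timestamp_form), contraposes to O(timestamp_form ⊃ ~halt_line); with O(timestamp_form) we get O(~halt_line).
However, premise 4 gives O(halt_line).
We now have both O(~halt_line) and O(halt_line) — halt_line is simultaneously obligatory and forbidden, violating the D-axiom.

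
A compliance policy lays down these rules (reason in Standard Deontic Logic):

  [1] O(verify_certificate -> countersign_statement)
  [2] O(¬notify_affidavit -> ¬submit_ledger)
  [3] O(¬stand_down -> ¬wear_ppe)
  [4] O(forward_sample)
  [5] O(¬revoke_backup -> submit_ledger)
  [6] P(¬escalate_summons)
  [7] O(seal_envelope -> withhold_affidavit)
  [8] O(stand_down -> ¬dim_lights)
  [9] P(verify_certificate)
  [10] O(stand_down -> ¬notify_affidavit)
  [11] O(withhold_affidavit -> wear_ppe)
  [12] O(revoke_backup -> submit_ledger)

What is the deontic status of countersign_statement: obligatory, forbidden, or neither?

Neither

Premise 1 is O(verify_certificate -> countersign_statement), but O(verify_certificate) is not derivable from the premises (the permission P(verify_certificate) asserts only ¬O(¬verify_certificate), not O(verify_certificate)), so it does not yield O(countersign_statement).
No premise or chain of K-axiom applications forces O(countersign_statement), and none forces O(¬countersign_statement). So countersign_statement is neither obligatory nor forbidden under these norms.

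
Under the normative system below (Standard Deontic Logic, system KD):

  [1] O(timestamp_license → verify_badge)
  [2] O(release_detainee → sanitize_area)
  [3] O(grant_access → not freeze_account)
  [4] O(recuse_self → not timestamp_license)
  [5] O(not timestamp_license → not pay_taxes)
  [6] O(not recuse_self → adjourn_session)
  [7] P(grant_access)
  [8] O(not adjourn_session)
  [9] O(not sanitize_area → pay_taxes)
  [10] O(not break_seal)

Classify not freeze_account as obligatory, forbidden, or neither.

Premise 3 is O(grant_access → not freeze_account), but O(grant_access) is not derivable from the premises (the permission P(grant_access) asserts only not O(not grant_access), not O(grant_access)), so it does not yield O(not freeze_account).
No premise or chain of K-axiom applications forces O(not freeze_account), and none forces O(freeze_account). So not freeze_account is neither obligatory nor forbidden under these norms.

Neither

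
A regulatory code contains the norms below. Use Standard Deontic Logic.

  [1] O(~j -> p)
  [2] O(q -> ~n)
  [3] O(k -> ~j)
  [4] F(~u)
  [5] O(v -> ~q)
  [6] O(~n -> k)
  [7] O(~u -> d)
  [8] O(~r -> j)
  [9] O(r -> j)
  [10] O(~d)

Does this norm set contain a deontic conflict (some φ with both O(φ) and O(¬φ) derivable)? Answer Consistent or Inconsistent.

Consistent

Premise 7 is O(~u -> d), but O(~u) is not derivable from the premises, so it does not yield O(d).
So O(d) is not derivable, and the apparent clash with O(~d) does not arise.
A world satisfying every obligation exists (e.g. d=false, j=true, k=false, n=true, p=false, q=false, r=false, u=true, v=false); no atom is both obligatory and forbidden, so the set is consistent.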